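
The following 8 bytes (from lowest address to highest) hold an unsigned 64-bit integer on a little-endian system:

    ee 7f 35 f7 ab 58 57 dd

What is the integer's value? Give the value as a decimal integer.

Little-endian: lowest address holds the least-significant byte.
Reassemble most-significant byte first: DD 57 58 AB F7 35 7F EE → 0xDD5758ABF7357FEE.
0xDD5758ABF7357FEE = 15949314100966031342.

15949314100966031342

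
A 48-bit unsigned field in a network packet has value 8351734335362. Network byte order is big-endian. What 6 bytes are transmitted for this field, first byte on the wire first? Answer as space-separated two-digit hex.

07 98 8A 28 87 82

8351734335362 in hexadecimal, padded to 48 bits, is 0x07988A288782.
Split into bytes (most-significant first): 07 98 8A 28 87 82.
Big-endian stores the most-significant byte at the lowest address.
So the memory order matches the most-significant-first order: 07 98 8A 28 87 82.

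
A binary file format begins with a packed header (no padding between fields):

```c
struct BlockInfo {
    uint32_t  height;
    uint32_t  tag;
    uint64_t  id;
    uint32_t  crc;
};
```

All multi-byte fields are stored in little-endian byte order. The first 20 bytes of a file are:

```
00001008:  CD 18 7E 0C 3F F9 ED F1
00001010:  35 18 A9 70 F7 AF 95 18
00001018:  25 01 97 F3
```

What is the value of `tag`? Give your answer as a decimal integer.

4058904895

`tag` follows `height` (4 bytes), so it starts at byte offset 4 and occupies 4 bytes.
Bytes at offsets 4..7: 3F F9 ED F1.
Little-endian stores the least-significant byte at the lowest address.
Reassemble most-significant byte first: F1 ED F9 3F → 0xF1EDF93F.
0xF1EDF93F = 4058904895.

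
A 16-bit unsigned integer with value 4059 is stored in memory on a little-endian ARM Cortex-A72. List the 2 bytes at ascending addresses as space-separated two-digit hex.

4059 in hexadecimal, padded to 16 bits, is 0x0FDB.
Split into bytes (most-significant first): 0F DB.
In little-endian order the low byte comes first in memory.
So at ascending addresses the bytes are DB 0F.

DB 0F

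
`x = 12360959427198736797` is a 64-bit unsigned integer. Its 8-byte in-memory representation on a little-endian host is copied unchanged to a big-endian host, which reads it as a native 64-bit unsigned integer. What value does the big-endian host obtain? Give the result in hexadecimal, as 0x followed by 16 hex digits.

12360959427198736797 in 64-bit hexadecimal is 0xAB8AF31B9D32599D.
Stored little-endian, the bytes at ascending addresses are 9D 59 32 9D 1B F3 8A AB.
Read back as big-endian, the last byte is least significant, giving 0x9D59329D1BF38AAB.

0x9D59329D1BF38AAB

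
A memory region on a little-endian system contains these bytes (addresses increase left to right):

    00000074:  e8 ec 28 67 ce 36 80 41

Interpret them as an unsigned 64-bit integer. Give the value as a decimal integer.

In little-endian order the low byte comes first in memory.
Reassemble most-significant byte first: 41 80 36 CE 67 28 EC E8 → 0x418036CE6728ECE8.
0x418036CE6728ECE8 = 4719832669606178024.

4719832669606178024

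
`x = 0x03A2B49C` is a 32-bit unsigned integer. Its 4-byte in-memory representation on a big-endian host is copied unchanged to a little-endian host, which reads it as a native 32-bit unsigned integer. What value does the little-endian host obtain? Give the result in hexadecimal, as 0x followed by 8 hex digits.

Stored big-endian, the bytes at ascending addresses are 03 A2 B4 9C.
Read back as little-endian, the first byte is least significant, giving 0x9CB4A203.

0x9CB4A203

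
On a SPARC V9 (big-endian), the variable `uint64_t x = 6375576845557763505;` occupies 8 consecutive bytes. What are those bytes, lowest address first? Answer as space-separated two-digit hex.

6375576845557763505 in hexadecimal, padded to 64 bits, is 0x587A995C9DAD0DB1.
Split into bytes (most-significant first): 58 7A 99 5C 9D AD 0D B1.
Big-endian: lowest address holds the most-significant byte.
So the memory order matches the most-significant-first order: 58 7A 99 5C 9D AD 0D B1.

58 7A 99 5C 9D AD 0D B1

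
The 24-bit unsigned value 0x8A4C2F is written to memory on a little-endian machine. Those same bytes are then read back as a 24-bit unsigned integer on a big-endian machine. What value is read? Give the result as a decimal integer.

Stored little-endian, the bytes at ascending addresses are 2F 4C 8A.
Read back as big-endian, the last byte is least significant, giving 0x2F4C8A.
0x2F4C8A = 3099786.

3099786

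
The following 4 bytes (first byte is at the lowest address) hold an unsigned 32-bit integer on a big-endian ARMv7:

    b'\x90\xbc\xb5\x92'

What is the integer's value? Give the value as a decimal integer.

2428286354

Big-endian: lowest address holds the most-significant byte.
The bytes are already most-significant first: 0x90BCB592.
0x90BCB592 = 2428286354.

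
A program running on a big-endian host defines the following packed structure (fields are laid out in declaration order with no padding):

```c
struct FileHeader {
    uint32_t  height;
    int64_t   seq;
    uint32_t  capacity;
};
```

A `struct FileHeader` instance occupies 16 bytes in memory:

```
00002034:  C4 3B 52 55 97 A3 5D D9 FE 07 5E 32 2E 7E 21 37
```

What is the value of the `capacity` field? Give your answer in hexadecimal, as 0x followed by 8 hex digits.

`capacity` follows `height` (4 B), `seq` (8 B), so it starts at offset 4 + 8 = 12 and occupies 4 bytes.
Bytes at offsets 12..15: 2E 7E 21 37.
Big-endian stores the most-significant byte at the lowest address.
The bytes are already most-significant first: 0x2E7E2137.

0x2E7E2137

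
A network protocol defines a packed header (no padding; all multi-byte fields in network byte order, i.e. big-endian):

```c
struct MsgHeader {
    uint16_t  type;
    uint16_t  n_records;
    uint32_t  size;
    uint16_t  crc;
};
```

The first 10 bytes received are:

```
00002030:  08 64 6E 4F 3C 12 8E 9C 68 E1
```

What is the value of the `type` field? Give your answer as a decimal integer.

2148

`type` is the first field, at byte offset 0, occupying 2 bytes.
Bytes at offsets 0..1: 08 64.
Big-endian stores the most-significant byte at the lowest address.
The bytes are already most-significant first: 0x0864.
0x0864 = 2148.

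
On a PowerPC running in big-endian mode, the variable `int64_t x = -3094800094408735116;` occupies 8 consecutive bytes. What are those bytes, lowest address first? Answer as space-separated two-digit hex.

Two's complement of -3094800094408735116 in 64 bits: 3094800094408735116 = 0x2AF2F049F613F98C; invert → 0xD50D0FB609EC0673; add 1 → 0xD50D0FB609EC0674.
Split into bytes (most-significant first): D5 0D 0F B6 09 EC 06 74.
Big-endian stores the most-significant byte at the lowest address.
So the memory order matches the most-significant-first order: D5 0D 0F B6 09 EC 06 74.

D5 0D 0F B6 09 EC 06 74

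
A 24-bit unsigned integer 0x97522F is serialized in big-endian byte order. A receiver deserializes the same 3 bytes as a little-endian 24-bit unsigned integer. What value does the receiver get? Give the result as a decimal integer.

Stored big-endian, the bytes at ascending addresses are 97 52 2F.
Read back as little-endian, the first byte is least significant, giving 0x2F5297.
0x2F5297 = 3101335.

3101335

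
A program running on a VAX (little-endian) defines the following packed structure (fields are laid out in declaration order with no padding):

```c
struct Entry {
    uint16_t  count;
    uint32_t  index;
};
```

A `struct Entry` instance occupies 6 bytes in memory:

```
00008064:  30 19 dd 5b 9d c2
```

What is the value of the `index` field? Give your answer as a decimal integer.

`index` follows `count` (2 bytes), so it starts at byte offset 2 and occupies 4 bytes.
Bytes at offsets 2..5: DD 5B 9D C2.
Little-endian: lowest address holds the least-significant byte.
Reassemble most-significant byte first: C2 9D 5B DD → 0xC29D5BDD.
0xC29D5BDD = 3265092573.

3265092573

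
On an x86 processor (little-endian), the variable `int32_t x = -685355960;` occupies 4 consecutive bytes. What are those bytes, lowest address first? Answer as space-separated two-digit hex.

48 4C 26 D7

Two's complement of -685355960 in 32 bits: 685355960 = 0x28D9B3B8; invert → 0xD7264C47; add 1 → 0xD7264C48.
Split into bytes (most-significant first): D7 26 4C 48.
Little-endian: lowest address holds the least-significant byte.
So at ascending addresses the bytes are 48 4C 26 D7.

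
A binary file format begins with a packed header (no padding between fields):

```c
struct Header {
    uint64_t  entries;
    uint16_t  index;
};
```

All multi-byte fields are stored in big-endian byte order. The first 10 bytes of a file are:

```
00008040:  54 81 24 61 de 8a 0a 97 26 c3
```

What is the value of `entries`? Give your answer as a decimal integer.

`entries` is the first field, at byte offset 0, occupying 8 bytes.
Bytes at offsets 0..7: 54 81 24 61 DE 8A 0A 97.
In big-endian order the high byte comes first in memory.
The bytes are already most-significant first: 0x54812461DE8A0A97.
0x54812461DE8A0A97 = 6089188173945637527.

6089188173945637527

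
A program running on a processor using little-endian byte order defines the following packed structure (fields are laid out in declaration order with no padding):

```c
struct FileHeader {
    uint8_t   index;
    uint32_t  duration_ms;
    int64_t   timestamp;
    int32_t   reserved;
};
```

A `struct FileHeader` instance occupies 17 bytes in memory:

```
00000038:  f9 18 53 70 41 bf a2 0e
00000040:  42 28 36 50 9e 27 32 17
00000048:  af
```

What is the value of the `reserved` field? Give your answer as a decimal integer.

`reserved` follows `index` (1 B), `duration_ms` (4 B), `timestamp` (8 B), so it starts at offset 1 + 4 + 8 = 13 and occupies 4 bytes.
Bytes at offsets 13..16: 27 32 17 AF.
Little-endian stores the least-significant byte at the lowest address.
Reassemble most-significant byte first: AF 17 32 27 → 0xAF173227.
Top bit is set, so as a signed 32-bit value this is 0xAF173227 − 2^32 = -1357434329.

-1357434329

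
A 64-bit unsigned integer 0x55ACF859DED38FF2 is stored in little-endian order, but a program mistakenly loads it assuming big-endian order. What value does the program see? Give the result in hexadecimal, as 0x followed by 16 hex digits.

0xF28FD3DE59F8AC55

Stored little-endian, the bytes at ascending addresses are F2 8F D3 DE 59 F8 AC 55.
Read back as big-endian, the last byte is least significant, giving 0xF28FD3DE59F8AC55.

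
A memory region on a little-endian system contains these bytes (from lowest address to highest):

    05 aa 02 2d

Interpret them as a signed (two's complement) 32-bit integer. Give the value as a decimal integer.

755149317

Little-endian: lowest address holds the least-significant byte.
Reassemble most-significant byte first: 2D 02 AA 05 → 0x2D02AA05.
0x2D02AA05 = 755149317.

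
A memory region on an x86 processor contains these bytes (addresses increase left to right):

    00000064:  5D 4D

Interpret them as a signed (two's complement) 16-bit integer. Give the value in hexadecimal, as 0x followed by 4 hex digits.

0x4D5D

Little-endian stores the least-significant byte at the lowest address.
Reassemble most-significant byte first: 4D 5D → 0x4D5D.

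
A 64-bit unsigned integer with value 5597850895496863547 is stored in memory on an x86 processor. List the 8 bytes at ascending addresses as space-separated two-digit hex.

5597850895496863547 in hexadecimal, padded to 64 bits, is 0x4DAF8FBB13B15F3B.
Split into bytes (most-significant first): 4D AF 8F BB 13 B1 5F 3B.
In little-endian order the low byte comes first in memory.
So at ascending addresses the bytes are 3B 5F B1 13 BB 8F AF 4D.

3B 5F B1 13 BB 8F AF 4D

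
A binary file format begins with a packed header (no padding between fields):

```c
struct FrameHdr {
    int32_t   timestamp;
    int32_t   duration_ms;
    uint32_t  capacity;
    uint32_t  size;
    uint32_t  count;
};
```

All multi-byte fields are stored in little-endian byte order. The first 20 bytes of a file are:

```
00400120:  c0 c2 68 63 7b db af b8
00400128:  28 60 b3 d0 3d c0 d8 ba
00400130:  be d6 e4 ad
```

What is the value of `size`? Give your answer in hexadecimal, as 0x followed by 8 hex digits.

`size` follows `timestamp` (4 B), `duration_ms` (4 B), `capacity` (4 B), so it starts at offset 4 + 4 + 4 = 12 and occupies 4 bytes.
Bytes at offsets 12..15: 3D C0 D8 BA.
Little-endian stores the least-significant byte at the lowest address.
Reassemble most-significant byte first: BA D8 C0 3D → 0xBAD8C03D.

0xBAD8C03D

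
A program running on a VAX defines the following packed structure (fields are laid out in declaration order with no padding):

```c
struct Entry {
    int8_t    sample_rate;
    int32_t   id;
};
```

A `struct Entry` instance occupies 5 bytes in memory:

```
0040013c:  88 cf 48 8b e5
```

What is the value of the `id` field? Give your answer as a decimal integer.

-443856689

`id` follows `sample_rate` (1 byte), so it starts at byte offset 1 and occupies 4 bytes.
Bytes at offsets 1..4: CF 48 8B E5.
Little-endian: lowest address holds the least-significant byte.
Reassemble most-significant byte first: E5 8B 48 CF → 0xE58B48CF.
Top bit is set, so as a signed 32-bit value this is 0xE58B48CF − 2^32 = -443856689.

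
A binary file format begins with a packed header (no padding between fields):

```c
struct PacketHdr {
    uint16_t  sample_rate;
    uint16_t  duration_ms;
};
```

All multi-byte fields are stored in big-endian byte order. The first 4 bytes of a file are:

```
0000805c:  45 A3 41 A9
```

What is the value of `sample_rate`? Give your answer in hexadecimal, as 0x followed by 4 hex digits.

0x45A3

`sample_rate` is the first field, at byte offset 0, occupying 2 bytes.
Bytes at offsets 0..1: 45 A3.
In big-endian order the high byte comes first in memory.
The bytes are already most-significant first: 0x45A3.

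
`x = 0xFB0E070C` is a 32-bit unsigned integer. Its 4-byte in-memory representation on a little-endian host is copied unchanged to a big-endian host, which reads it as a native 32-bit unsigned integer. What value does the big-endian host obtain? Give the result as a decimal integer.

Stored little-endian, the bytes at ascending addresses are 0C 07 0E FB.
Read back as big-endian, the last byte is least significant, giving 0x0C070EFB.
0x0C070EFB = 201789179.

201789179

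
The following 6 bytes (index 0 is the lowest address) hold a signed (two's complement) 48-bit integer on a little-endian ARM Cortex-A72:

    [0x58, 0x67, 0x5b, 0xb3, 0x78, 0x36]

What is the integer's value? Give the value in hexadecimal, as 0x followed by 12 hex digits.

0x3678B35B6758

Little-endian: lowest address holds the least-significant byte.
Reassemble most-significant byte first: 36 78 B3 5B 67 58 → 0x3678B35B6758.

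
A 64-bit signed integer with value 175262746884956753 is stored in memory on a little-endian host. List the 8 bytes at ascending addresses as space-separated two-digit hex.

175262746884956753 in hexadecimal, padded to 64 bits, is 0x026EA88A2A6FE251.
Split into bytes (most-significant first): 02 6E A8 8A 2A 6F E2 51.
Little-endian: lowest address holds the least-significant byte.
So at ascending addresses the bytes are 51 E2 6F 2A 8A A8 6E 02.

51 E2 6F 2A 8A A8 6E 02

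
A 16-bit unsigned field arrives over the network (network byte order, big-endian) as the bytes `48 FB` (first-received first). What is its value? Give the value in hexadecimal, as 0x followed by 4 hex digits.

Big-endian stores the most-significant byte at the lowest address.
The bytes are already most-significant first: 0x48FB.

0x48FB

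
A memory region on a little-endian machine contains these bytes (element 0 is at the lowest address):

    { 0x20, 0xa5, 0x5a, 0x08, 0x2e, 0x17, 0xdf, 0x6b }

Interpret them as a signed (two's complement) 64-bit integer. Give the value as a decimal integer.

Little-endian stores the least-significant byte at the lowest address.
Reassemble most-significant byte first: 6B DF 17 2E 08 5A A5 20 → 0x6BDF172E085AA520.
0x6BDF172E085AA520 = 7772956968340858144.

7772956968340858144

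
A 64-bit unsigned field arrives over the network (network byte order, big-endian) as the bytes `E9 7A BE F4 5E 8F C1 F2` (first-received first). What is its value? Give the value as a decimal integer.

16823969314763686386

Big-endian: lowest address holds the most-significant byte.
The bytes are already most-significant first: 0xE97ABEF45E8FC1F2.
0xE97ABEF45E8FC1F2 = 16823969314763686386.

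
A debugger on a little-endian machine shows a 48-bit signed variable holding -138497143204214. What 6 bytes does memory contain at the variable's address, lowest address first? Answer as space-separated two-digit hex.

Two's complement of -138497143204214 in 48 bits: 138497143204214 = 0x7DF66105E976; invert → 0x82099EFA1689; add 1 → 0x82099EFA168A.
Split into bytes (most-significant first): 82 09 9E FA 16 8A.
Little-endian stores the least-significant byte at the lowest address.
So at ascending addresses the bytes are 8A 16 FA 9E 09 82.

8A 16 FA 9E 09 82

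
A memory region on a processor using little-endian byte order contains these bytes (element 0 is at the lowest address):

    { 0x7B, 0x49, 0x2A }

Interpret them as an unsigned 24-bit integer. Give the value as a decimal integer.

Little-endian stores the least-significant byte at the lowest address.
Reassemble most-significant byte first: 2A 49 7B → 0x2A497B.
0x2A497B = 2771323.

2771323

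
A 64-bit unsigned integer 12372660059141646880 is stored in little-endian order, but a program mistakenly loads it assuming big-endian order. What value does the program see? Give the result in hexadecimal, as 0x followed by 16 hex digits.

0x202ACD47C584B4AB

12372660059141646880 in 64-bit hexadecimal is 0xABB484C547CD2A20.
Stored little-endian, the bytes at ascending addresses are 20 2A CD 47 C5 84 B4 AB.
Read back as big-endian, the last byte is least significant, giving 0x202ACD47C584B4AB.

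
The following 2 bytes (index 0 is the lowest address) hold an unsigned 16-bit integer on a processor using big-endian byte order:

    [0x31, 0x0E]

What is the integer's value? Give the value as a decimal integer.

Big-endian stores the most-significant byte at the lowest address.
The bytes are already most-significant first: 0x310E.
0x310E = 12558.

12558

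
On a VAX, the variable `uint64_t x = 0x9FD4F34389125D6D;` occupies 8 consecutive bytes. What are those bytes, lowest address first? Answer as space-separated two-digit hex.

Split into bytes (most-significant first): 9F D4 F3 43 89 12 5D 6D.
Little-endian stores the least-significant byte at the lowest address.
So at ascending addresses the bytes are 6D 5D 12 89 43 F3 D4 9F.

6D 5D 12 89 43 F3 D4 9F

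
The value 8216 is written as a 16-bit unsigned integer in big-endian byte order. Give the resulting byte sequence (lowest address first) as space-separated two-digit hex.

20 18

8216 in hexadecimal, padded to 16 bits, is 0x2018.
Split into bytes (most-significant first): 20 18.
Big-endian: lowest address holds the most-significant byte.
So the memory order matches the most-significant-first order: 20 18.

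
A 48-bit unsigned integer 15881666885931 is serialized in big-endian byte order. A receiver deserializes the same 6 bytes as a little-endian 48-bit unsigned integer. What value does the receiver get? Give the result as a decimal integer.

15881666885931 in 48-bit hexadecimal is 0x0E71BD1CF92B.
Stored big-endian, the bytes at ascending addresses are 0E 71 BD 1C F9 2B.
Read back as little-endian, the first byte is least significant, giving 0x2BF91CBD710E.
0x2BF91CBD710E = 48348929028366.

48348929028366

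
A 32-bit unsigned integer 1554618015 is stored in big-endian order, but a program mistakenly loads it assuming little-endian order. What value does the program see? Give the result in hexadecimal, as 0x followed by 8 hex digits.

0x9F96A95C

1554618015 in 32-bit hexadecimal is 0x5CA9969F.
Stored big-endian, the bytes at ascending addresses are 5C A9 96 9F.
Read back as little-endian, the first byte is least significant, giving 0x9F96A95C.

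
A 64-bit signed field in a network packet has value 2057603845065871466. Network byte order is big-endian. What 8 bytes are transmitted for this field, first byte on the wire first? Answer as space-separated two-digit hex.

2057603845065871466 in hexadecimal, padded to 64 bits, is 0x1C8E13CBA1A1106A.
Split into bytes (most-significant first): 1C 8E 13 CB A1 A1 10 6A.
Big-endian: lowest address holds the most-significant byte.
So the memory order matches the most-significant-first order: 1C 8E 13 CB A1 A1 10 6A.

1C 8E 13 CB A1 A1 10 6A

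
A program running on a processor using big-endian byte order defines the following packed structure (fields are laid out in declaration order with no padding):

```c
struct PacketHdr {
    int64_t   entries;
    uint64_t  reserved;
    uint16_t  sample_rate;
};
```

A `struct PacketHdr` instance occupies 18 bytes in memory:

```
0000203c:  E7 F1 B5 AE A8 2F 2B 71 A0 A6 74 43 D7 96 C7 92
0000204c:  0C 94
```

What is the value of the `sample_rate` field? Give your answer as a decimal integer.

3220

`sample_rate` follows `entries` (8 B), `reserved` (8 B), so it starts at offset 8 + 8 = 16 and occupies 2 bytes.
Bytes at offsets 16..17: 0C 94.
In big-endian order the high byte comes first in memory.
The bytes are already most-significant first: 0x0C94.
0x0C94 = 3220.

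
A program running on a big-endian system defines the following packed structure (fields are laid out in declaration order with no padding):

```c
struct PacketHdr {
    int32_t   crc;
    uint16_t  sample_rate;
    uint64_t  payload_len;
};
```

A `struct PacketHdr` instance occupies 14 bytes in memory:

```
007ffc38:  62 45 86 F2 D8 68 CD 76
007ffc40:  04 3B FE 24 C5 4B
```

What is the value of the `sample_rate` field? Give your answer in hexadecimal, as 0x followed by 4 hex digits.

`sample_rate` follows `crc` (4 bytes), so it starts at byte offset 4 and occupies 2 bytes.
Bytes at offsets 4..5: D8 68.
In big-endian order the high byte comes first in memory.
The bytes are already most-significant first: 0xD868.

0xD868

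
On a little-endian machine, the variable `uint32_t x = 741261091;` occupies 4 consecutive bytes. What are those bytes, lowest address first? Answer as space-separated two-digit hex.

23 BF 2E 2C

741261091 in hexadecimal, padded to 32 bits, is 0x2C2EBF23.
Split into bytes (most-significant first): 2C 2E BF 23.
Little-endian: lowest address holds the least-significant byte.
So at ascending addresses the bytes are 23 BF 2E 2C.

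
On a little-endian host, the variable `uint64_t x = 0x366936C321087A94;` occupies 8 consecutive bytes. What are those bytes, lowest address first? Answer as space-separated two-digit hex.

Split into bytes (most-significant first): 36 69 36 C3 21 08 7A 94.
In little-endian order the low byte comes first in memory.
So at ascending addresses the bytes are 94 7A 08 21 C3 36 69 36.

94 7A 08 21 C3 36 69 36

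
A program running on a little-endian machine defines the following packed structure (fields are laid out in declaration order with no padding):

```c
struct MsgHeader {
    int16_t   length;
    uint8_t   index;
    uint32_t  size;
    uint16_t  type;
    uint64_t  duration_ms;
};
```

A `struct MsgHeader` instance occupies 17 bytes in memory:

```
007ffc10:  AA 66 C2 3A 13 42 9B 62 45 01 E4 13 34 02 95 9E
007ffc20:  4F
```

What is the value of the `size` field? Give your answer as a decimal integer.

2604798778

`size` follows `length` (2 B), `index` (1 B), so it starts at offset 2 + 1 = 3 and occupies 4 bytes.
Bytes at offsets 3..6: 3A 13 42 9B.
Little-endian: lowest address holds the least-significant byte.
Reassemble most-significant byte first: 9B 42 13 3A → 0x9B42133A.
0x9B42133A = 2604798778.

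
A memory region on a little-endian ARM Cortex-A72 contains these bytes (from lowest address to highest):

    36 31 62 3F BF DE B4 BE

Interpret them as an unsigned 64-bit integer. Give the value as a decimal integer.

In little-endian order the low byte comes first in memory.
Reassemble most-significant byte first: BE B4 DE BF 3F 62 31 36 → 0xBEB4DEBF3F623136.
0xBEB4DEBF3F623136 = 13741853275997745462.

13741853275997745462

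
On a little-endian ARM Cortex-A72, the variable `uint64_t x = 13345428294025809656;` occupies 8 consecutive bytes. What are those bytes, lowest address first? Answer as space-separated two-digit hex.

F8 0E DB 88 53 7C 34 B9

13345428294025809656 in hexadecimal, padded to 64 bits, is 0xB9347C5388DB0EF8.
Split into bytes (most-significant first): B9 34 7C 53 88 DB 0E F8.
Little-endian stores the least-significant byte at the lowest address.
So at ascending addresses the bytes are F8 0E DB 88 53 7C 34 B9.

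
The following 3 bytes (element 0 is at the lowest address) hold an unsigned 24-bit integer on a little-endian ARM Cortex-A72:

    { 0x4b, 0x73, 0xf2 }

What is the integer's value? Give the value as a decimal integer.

15889227

In little-endian order the low byte comes first in memory.
Reassemble most-significant byte first: F2 73 4B → 0xF2734B.
0xF2734B = 15889227.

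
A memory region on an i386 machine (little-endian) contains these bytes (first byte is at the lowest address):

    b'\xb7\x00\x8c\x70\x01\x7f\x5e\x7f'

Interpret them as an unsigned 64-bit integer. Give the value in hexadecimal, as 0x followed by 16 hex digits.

0x7F5E7F01708C00B7

Little-endian: lowest address holds the least-significant byte.
Reassemble most-significant byte first: 7F 5E 7F 01 70 8C 00 B7 → 0x7F5E7F01708C00B7.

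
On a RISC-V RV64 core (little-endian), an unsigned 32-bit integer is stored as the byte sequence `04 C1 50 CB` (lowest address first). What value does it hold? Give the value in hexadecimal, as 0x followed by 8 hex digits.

Little-endian stores the least-significant byte at the lowest address.
Reassemble most-significant byte first: CB 50 C1 04 → 0xCB50C104.

0xCB50C104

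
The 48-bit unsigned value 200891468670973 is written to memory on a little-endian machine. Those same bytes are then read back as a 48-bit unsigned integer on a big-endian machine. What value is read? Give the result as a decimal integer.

200891468670973 in 48-bit hexadecimal is 0xB6B5B0A0E7FD.
Stored little-endian, the bytes at ascending addresses are FD E7 A0 B0 B5 B6.
Read back as big-endian, the last byte is least significant, giving 0xFDE7A0B0B5B6.
0xFDE7A0B0B5B6 = 279171275208118.

279171275208118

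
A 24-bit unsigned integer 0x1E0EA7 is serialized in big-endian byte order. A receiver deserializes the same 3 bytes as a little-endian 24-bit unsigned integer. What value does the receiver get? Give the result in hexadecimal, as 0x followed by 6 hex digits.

0xA70E1E

Stored big-endian, the bytes at ascending addresses are 1E 0E A7.
Read back as little-endian, the first byte is least significant, giving 0xA70E1E.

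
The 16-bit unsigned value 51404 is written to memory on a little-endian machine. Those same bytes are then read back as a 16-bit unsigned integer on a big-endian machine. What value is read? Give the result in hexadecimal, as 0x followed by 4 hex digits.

51404 in 16-bit hexadecimal is 0xC8CC.
Stored little-endian, the bytes at ascending addresses are CC C8.
Read back as big-endian, the last byte is least significant, giving 0xCCC8.

0xCCC8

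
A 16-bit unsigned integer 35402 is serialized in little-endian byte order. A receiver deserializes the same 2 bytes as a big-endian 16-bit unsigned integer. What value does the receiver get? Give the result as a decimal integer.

35402 in 16-bit hexadecimal is 0x8A4A.
Stored little-endian, the bytes at ascending addresses are 4A 8A.
Read back as big-endian, the last byte is least significant, giving 0x4A8A.
0x4A8A = 19082.

19082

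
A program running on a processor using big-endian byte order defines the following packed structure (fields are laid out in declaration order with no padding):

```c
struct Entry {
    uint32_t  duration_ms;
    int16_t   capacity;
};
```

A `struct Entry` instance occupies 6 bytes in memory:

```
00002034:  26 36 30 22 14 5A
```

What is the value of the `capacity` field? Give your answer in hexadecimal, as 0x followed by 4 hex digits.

0x145A

`capacity` follows `duration_ms` (4 bytes), so it starts at byte offset 4 and occupies 2 bytes.
Bytes at offsets 4..5: 14 5A.
Big-endian stores the most-significant byte at the lowest address.
The bytes are already most-significant first: 0x145A.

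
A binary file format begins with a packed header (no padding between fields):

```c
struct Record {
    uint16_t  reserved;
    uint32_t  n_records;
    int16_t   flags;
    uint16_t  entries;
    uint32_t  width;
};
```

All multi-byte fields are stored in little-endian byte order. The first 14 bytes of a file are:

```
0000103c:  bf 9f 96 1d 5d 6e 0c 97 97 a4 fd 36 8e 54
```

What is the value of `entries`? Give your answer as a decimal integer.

`entries` follows `reserved` (2 B), `n_records` (4 B), `flags` (2 B), so it starts at offset 2 + 4 + 2 = 8 and occupies 2 bytes.
Bytes at offsets 8..9: 97 A4.
Little-endian stores the least-significant byte at the lowest address.
Reassemble most-significant byte first: A4 97 → 0xA497.
0xA497 = 42135.

42135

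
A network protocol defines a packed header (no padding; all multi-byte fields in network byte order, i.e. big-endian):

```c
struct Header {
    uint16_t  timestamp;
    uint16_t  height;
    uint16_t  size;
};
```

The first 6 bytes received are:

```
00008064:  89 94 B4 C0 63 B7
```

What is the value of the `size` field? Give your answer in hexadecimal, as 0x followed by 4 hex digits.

`size` follows `timestamp` (2 B), `height` (2 B), so it starts at offset 2 + 2 = 4 and occupies 2 bytes.
Bytes at offsets 4..5: 63 B7.
Big-endian stores the most-significant byte at the lowest address.
The bytes are already most-significant first: 0x63B7.

0x63B7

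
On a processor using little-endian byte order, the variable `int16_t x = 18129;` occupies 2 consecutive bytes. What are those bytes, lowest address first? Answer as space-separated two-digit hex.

D1 46

18129 in hexadecimal, padded to 16 bits, is 0x46D1.
Split into bytes (most-significant first): 46 D1.
In little-endian order the low byte comes first in memory.
So at ascending addresses the bytes are D1 46.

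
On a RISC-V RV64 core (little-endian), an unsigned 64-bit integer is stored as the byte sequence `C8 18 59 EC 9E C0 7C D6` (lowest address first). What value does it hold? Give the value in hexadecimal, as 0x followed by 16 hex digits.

0xD67CC09EEC5918C8

Little-endian stores the least-significant byte at the lowest address.
Reassemble most-significant byte first: D6 7C C0 9E EC 59 18 C8 → 0xD67CC09EEC5918C8.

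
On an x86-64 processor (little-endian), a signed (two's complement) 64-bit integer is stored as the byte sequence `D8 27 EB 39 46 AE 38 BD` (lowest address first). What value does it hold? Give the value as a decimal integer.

-4811904585202718760

In little-endian order the low byte comes first in memory.
Reassemble most-significant byte first: BD 38 AE 46 39 EB 27 D8 → 0xBD38AE4639EB27D8.
Top bit is set, so as a signed 64-bit value this is 0xBD38AE4639EB27D8 − 2^64 = -4811904585202718760.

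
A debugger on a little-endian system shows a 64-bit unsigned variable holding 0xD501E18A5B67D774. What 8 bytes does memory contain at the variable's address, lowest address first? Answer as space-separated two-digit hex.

74 D7 67 5B 8A E1 01 D5

Split into bytes (most-significant first): D5 01 E1 8A 5B 67 D7 74.
In little-endian order the low byte comes first in memory.
So at ascending addresses the bytes are 74 D7 67 5B 8A E1 01 D5.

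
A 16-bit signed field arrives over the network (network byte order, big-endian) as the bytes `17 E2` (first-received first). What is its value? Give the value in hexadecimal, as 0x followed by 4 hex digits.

0x17E2

Big-endian: lowest address holds the most-significant byte.
The bytes are already most-significant first: 0x17E2.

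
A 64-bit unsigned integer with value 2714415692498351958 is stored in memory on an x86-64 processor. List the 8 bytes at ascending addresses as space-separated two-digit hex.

56 37 1C D4 B0 8A AB 25

2714415692498351958 in hexadecimal, padded to 64 bits, is 0x25AB8AB0D41C3756.
Split into bytes (most-significant first): 25 AB 8A B0 D4 1C 37 56.
Little-endian stores the least-significant byte at the lowest address.
So at ascending addresses the bytes are 56 37 1C D4 B0 8A AB 25.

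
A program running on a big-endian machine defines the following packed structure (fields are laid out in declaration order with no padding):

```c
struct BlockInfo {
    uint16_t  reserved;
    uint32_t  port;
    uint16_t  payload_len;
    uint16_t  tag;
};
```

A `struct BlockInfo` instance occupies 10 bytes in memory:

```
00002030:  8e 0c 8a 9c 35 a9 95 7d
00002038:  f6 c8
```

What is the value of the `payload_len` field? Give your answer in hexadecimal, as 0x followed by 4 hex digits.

`payload_len` follows `reserved` (2 B), `port` (4 B), so it starts at offset 2 + 4 = 6 and occupies 2 bytes.
Bytes at offsets 6..7: 95 7D.
In big-endian order the high byte comes first in memory.
The bytes are already most-significant first: 0x957D.

0x957D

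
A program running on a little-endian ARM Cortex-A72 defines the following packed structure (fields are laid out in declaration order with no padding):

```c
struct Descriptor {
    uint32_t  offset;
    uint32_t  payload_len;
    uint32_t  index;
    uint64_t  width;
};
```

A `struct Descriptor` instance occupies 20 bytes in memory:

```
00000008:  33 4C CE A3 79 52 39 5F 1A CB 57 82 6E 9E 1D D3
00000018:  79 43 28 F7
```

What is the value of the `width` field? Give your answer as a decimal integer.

17809558916948663918

`width` follows `offset` (4 B), `payload_len` (4 B), `index` (4 B), so it starts at offset 4 + 4 + 4 = 12 and occupies 8 bytes.
Bytes at offsets 12..19: 6E 9E 1D D3 79 43 28 F7.
In little-endian order the low byte comes first in memory.
Reassemble most-significant byte first: F7 28 43 79 D3 1D 9E 6E → 0xF7284379D31D9E6E.
0xF7284379D31D9E6E = 17809558916948663918.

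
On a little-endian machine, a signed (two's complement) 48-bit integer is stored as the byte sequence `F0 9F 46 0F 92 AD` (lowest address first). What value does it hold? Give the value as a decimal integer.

In little-endian order the low byte comes first in memory.
Reassemble most-significant byte first: AD 92 0F 46 9F F0 → 0xAD920F469FF0.
Top bit is set, so as a signed 48-bit value this is 0xAD920F469FF0 − 2^48 = -90632143593488.

-90632143593488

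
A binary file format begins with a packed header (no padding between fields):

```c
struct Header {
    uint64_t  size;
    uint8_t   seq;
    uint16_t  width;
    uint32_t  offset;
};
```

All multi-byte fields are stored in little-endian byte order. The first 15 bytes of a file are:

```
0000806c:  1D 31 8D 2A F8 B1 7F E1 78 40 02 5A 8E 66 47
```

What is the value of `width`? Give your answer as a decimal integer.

`width` follows `size` (8 B), `seq` (1 B), so it starts at offset 8 + 1 = 9 and occupies 2 bytes.
Bytes at offsets 9..10: 40 02.
Little-endian stores the least-significant byte at the lowest address.
Reassemble most-significant byte first: 02 40 → 0x0240.
0x0240 = 576.

576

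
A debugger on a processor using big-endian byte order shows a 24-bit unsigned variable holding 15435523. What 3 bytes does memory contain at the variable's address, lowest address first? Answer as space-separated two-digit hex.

15435523 in hexadecimal, padded to 24 bits, is 0xEB8703.
Split into bytes (most-significant first): EB 87 03.
Big-endian: lowest address holds the most-significant byte.
So the memory order matches the most-significant-first order: EB 87 03.

EB 87 03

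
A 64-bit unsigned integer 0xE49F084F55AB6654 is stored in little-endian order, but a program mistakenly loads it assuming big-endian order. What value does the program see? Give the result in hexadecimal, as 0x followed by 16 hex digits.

Stored little-endian, the bytes at ascending addresses are 54 66 AB 55 4F 08 9F E4.
Read back as big-endian, the last byte is least significant, giving 0x5466AB554F089FE4.

0x5466AB554F089FE4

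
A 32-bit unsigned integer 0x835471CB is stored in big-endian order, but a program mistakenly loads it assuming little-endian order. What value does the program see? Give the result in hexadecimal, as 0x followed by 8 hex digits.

Stored big-endian, the bytes at ascending addresses are 83 54 71 CB.
Read back as little-endian, the first byte is least significant, giving 0xCB715483.

0xCB715483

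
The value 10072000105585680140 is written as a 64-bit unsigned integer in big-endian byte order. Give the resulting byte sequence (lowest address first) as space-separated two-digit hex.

8B C6 EE BB 77 21 9F 0C

10072000105585680140 in hexadecimal, padded to 64 bits, is 0x8BC6EEBB77219F0C.
Split into bytes (most-significant first): 8B C6 EE BB 77 21 9F 0C.
Big-endian stores the most-significant byte at the lowest address.
So the memory order matches the most-significant-first order: 8B C6 EE BB 77 21 9F 0C.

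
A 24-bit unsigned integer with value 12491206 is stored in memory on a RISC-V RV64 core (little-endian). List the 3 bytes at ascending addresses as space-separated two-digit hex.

12491206 in hexadecimal, padded to 24 bits, is 0xBE99C6.
Split into bytes (most-significant first): BE 99 C6.
Little-endian: lowest address holds the least-significant byte.
So at ascending addresses the bytes are C6 99 BE.

C6 99 BE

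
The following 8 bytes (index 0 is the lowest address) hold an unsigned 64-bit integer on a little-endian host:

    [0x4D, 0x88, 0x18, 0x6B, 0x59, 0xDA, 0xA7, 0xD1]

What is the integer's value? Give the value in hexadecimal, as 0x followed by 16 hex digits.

In little-endian order the low byte comes first in memory.
Reassemble most-significant byte first: D1 A7 DA 59 6B 18 88 4D → 0xD1A7DA596B18884D.

0xD1A7DA596B18884D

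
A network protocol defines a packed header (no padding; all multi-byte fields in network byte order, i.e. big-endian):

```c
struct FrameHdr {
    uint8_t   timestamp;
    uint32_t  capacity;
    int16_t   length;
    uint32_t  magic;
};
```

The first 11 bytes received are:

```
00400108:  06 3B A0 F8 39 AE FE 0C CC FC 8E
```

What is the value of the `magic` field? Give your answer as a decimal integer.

`magic` follows `timestamp` (1 B), `capacity` (4 B), `length` (2 B), so it starts at offset 1 + 4 + 2 = 7 and occupies 4 bytes.
Bytes at offsets 7..10: 0C CC FC 8E.
Big-endian stores the most-significant byte at the lowest address.
The bytes are already most-significant first: 0x0CCCFC8E.
0x0CCCFC8E = 214760590.

214760590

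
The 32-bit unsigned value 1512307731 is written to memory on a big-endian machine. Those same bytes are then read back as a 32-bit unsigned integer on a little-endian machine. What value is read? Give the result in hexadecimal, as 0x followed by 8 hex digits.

0x13FC235A

1512307731 in 32-bit hexadecimal is 0x5A23FC13.
Stored big-endian, the bytes at ascending addresses are 5A 23 FC 13.
Read back as little-endian, the first byte is least significant, giving 0x13FC235A.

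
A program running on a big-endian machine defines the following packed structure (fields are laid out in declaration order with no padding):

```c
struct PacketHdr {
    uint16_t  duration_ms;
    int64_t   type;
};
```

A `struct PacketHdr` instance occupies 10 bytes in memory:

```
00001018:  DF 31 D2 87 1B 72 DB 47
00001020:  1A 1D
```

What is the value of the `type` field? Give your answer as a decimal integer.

-3276620023769654755

`type` follows `duration_ms` (2 bytes), so it starts at byte offset 2 and occupies 8 bytes.
Bytes at offsets 2..9: D2 87 1B 72 DB 47 1A 1D.
Big-endian stores the most-significant byte at the lowest address.
The bytes are already most-significant first: 0xD2871B72DB471A1D.
Top bit is set, so as a signed 64-bit value this is 0xD2871B72DB471A1D − 2^64 = -3276620023769654755.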